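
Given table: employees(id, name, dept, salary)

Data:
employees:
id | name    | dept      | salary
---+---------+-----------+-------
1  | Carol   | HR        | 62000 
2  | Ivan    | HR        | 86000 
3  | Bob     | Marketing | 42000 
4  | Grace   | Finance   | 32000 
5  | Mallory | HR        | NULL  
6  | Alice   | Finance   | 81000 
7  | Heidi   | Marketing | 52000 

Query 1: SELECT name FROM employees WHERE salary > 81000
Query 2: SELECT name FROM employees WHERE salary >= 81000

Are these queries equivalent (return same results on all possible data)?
No, not equivalent

Query 1 returns: [('Ivan',)]
Query 2 returns: [('Ivan',), ('Alice',)]

Reason: > vs >= gives different results when salary = 81000 exists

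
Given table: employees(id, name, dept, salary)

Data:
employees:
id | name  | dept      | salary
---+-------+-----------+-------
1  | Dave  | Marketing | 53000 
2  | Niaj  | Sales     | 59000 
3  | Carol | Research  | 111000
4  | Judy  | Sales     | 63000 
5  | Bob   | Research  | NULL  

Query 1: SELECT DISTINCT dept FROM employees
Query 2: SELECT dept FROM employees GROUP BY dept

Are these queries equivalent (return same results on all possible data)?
Yes, equivalent

Both queries return: [('Marketing',), ('Research',), ('Sales',)]

Reason: Both get unique depts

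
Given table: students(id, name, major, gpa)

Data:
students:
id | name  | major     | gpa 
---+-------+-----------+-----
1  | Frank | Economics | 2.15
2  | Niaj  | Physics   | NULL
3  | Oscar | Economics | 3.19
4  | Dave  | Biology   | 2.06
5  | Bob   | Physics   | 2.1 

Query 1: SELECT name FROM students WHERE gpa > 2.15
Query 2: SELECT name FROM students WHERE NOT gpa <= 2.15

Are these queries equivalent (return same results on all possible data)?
Yes, equivalent

Both queries return: [('Oscar',)]

Reason: Both filter gpa > 2.15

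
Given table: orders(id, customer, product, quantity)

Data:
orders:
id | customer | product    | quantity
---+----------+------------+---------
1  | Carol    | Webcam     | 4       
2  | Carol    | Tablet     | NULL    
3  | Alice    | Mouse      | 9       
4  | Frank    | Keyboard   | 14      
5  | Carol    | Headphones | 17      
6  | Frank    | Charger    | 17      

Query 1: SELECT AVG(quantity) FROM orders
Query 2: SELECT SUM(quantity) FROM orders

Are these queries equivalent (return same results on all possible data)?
No, not equivalent

Query 1 returns: [(12.2,)]
Query 2 returns: [(61,)]

Reason: AVG vs SUM give different aggregate values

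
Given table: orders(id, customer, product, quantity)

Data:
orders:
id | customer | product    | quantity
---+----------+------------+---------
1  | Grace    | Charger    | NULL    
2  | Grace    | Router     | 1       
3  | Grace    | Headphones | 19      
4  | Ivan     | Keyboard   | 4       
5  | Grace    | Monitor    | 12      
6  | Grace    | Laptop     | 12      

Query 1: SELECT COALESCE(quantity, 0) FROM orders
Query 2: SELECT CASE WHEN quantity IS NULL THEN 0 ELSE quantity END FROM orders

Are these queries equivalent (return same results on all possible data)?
Yes, equivalent

Both queries return: [(0,), (1,), (4,), (12,), (12,), (19,)]

Reason: COALESCE vs CASE for NULL handling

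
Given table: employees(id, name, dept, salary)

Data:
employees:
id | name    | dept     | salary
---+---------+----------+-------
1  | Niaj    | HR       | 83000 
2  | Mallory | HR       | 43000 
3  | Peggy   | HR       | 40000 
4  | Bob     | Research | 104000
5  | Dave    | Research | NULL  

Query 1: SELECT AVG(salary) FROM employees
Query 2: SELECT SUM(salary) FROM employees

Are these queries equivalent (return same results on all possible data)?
No, not equivalent

Query 1 returns: [(67500.0,)]
Query 2 returns: [(270000,)]

Reason: AVG vs SUM give different aggregate values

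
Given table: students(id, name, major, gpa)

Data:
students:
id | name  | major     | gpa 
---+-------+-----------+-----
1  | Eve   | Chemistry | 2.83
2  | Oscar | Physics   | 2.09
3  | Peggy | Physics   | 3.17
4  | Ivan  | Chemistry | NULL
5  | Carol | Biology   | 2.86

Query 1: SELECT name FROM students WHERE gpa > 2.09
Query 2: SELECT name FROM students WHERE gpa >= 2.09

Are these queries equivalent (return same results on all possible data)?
No, not equivalent

Query 1 returns: [('Eve',), ('Peggy',), ('Carol',)]
Query 2 returns: [('Eve',), ('Oscar',), ('Peggy',), ('Carol',)]

Reason: > vs >= gives different results when gpa = 2.09 exists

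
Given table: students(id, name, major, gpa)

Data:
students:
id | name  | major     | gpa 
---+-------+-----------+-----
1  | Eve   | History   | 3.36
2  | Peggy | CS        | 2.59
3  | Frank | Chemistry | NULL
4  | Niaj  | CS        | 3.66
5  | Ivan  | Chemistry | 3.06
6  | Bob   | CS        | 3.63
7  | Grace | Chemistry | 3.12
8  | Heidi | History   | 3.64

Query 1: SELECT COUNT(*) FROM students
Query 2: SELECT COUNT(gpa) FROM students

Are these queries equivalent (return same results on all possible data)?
No, not equivalent

Query 1 returns: [(8,)]
Query 2 returns: [(7,)]

Reason: COUNT(*) includes NULLs, COUNT(column) excludes them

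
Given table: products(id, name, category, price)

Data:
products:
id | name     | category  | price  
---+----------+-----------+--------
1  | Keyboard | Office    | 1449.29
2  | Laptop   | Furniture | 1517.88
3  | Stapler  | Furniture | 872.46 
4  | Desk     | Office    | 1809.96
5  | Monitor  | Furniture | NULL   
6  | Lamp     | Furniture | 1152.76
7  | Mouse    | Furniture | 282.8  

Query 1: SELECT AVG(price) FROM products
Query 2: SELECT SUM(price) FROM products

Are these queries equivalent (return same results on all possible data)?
No, not equivalent

Query 1 returns: [(1180.8583333333333,)]
Query 2 returns: [(7085.150000000001,)]

Reason: AVG vs SUM give different aggregate values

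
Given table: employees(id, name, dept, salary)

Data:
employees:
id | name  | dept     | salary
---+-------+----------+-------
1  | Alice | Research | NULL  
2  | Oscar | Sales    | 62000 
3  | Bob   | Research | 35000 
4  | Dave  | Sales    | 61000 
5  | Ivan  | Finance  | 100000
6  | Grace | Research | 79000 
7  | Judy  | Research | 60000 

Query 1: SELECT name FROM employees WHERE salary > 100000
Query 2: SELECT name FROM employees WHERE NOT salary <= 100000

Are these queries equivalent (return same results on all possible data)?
Yes, equivalent

Both queries return: []

Reason: Both filter salary > 100000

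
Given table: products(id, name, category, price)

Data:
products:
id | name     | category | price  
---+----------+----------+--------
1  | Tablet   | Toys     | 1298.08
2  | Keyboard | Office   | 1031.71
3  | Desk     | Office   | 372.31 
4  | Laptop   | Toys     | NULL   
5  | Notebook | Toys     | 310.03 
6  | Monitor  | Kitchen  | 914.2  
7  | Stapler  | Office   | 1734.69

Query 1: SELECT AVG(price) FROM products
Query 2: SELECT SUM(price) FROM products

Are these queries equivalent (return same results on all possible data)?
No, not equivalent

Query 1 returns: [(943.5033333333334,)]
Query 2 returns: [(5661.02,)]

Reason: AVG vs SUM give different aggregate values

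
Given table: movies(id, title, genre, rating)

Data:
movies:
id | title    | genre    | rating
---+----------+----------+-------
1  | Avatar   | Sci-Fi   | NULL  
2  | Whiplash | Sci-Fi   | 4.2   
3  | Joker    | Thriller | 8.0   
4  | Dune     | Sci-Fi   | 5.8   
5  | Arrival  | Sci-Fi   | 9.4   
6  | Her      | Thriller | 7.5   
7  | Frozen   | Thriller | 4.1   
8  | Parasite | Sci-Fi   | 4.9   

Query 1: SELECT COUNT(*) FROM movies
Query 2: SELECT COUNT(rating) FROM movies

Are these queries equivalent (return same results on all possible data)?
No, not equivalent

Query 1 returns: [(8,)]
Query 2 returns: [(7,)]

Reason: COUNT(*) includes NULLs, COUNT(column) excludes them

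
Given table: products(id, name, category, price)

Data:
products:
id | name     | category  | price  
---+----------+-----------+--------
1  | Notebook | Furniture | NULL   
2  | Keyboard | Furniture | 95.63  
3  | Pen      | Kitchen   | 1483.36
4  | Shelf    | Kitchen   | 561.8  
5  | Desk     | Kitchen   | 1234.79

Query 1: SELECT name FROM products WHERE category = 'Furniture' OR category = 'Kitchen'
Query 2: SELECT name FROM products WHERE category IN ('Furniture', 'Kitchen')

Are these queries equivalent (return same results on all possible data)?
Yes, equivalent

Both queries return: [('Desk',), ('Keyboard',), ('Notebook',), ('Pen',), ('Shelf',)]

Reason: OR vs IN are equivalent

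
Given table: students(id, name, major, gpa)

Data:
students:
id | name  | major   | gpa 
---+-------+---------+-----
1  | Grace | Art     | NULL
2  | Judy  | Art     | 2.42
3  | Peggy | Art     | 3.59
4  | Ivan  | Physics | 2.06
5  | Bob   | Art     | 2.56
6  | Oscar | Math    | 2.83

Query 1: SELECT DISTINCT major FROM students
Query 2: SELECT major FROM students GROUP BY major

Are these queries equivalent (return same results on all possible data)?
Yes, equivalent

Both queries return: [('Art',), ('Math',), ('Physics',)]

Reason: Both get unique majors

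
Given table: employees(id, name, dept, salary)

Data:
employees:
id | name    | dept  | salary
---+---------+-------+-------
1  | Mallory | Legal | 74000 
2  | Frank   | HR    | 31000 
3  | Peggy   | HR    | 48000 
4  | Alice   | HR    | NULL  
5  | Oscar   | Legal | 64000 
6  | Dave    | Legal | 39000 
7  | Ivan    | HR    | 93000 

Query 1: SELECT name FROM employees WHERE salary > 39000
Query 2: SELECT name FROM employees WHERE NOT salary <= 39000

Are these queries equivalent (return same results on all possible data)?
Yes, equivalent

Both queries return: [('Ivan',), ('Mallory',), ('Oscar',), ('Peggy',)]

Reason: Both filter salary > 39000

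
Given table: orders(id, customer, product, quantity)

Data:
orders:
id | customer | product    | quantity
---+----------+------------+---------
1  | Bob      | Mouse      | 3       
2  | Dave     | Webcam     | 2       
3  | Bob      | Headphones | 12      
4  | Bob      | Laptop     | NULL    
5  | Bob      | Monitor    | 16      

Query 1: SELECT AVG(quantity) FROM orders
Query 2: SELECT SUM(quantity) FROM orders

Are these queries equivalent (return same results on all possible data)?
No, not equivalent

Query 1 returns: [(8.25,)]
Query 2 returns: [(33,)]

Reason: AVG vs SUM give different aggregate values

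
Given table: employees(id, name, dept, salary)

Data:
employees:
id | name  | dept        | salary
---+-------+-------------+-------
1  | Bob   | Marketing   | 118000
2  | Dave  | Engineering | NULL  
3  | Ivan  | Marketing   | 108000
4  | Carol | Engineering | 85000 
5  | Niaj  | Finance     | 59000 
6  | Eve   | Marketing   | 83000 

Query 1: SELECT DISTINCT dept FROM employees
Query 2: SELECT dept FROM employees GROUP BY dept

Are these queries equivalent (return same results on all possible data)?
Yes, equivalent

Both queries return: [('Engineering',), ('Finance',), ('Marketing',)]

Reason: Both get unique depts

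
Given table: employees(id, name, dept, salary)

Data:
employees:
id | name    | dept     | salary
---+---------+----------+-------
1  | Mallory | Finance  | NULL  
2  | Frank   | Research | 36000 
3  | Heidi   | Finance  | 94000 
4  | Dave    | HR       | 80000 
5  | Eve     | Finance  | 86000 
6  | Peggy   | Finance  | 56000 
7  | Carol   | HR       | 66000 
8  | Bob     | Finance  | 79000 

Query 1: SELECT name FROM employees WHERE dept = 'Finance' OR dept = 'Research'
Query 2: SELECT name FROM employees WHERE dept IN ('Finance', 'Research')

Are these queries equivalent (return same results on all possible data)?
Yes, equivalent

Both queries return: [('Bob',), ('Eve',), ('Frank',), ('Heidi',), ('Mallory',), ('Peggy',)]

Reason: OR vs IN are equivalent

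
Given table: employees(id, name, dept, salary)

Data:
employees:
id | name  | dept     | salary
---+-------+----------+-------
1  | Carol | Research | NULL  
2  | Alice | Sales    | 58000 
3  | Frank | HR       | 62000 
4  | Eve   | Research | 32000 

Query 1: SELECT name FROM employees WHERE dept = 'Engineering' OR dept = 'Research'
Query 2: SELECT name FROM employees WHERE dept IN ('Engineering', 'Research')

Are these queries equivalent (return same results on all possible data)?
Yes, equivalent

Both queries return: [('Carol',), ('Eve',)]

Reason: OR vs IN are equivalent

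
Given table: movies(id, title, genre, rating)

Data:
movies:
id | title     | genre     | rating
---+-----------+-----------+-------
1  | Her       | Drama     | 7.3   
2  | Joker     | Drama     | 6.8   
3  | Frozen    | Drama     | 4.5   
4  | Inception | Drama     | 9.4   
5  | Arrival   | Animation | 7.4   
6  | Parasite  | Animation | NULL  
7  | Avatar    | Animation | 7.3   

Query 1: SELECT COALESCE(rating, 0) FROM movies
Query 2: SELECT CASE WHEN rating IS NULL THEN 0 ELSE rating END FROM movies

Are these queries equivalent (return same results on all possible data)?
Yes, equivalent

Both queries return: [(0,), (4.5,), (6.8,), (7.3,), (7.3,), (7.4,), (9.4,)]

Reason: COALESCE vs CASE for NULL handling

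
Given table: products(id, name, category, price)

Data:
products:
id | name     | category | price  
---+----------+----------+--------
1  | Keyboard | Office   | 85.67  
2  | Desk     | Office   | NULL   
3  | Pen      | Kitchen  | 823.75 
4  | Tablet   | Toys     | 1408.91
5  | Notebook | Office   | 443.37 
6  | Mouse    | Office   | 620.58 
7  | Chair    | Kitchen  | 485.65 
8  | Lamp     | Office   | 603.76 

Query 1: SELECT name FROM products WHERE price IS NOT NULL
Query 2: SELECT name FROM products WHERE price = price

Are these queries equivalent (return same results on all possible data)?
Yes, equivalent

Both queries return: [('Chair',), ('Keyboard',), ('Lamp',), ('Mouse',), ('Notebook',), ('Pen',), ('Tablet',)]

Reason: IS NOT NULL vs self-equality (both exclude NULLs)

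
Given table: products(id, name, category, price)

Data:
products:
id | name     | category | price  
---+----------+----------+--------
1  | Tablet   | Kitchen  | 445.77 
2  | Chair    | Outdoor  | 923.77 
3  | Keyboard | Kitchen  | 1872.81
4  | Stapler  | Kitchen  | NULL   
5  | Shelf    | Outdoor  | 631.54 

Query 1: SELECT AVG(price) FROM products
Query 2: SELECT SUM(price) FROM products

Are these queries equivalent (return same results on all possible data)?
No, not equivalent

Query 1 returns: [(968.4725,)]
Query 2 returns: [(3873.89,)]

Reason: AVG vs SUM give different aggregate values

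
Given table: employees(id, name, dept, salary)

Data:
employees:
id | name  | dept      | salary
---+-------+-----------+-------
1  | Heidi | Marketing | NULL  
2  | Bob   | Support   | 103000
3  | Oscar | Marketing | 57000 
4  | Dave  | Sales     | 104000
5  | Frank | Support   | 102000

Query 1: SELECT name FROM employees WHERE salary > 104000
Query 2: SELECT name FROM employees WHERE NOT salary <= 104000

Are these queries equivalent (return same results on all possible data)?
Yes, equivalent

Both queries return: []

Reason: Both filter salary > 104000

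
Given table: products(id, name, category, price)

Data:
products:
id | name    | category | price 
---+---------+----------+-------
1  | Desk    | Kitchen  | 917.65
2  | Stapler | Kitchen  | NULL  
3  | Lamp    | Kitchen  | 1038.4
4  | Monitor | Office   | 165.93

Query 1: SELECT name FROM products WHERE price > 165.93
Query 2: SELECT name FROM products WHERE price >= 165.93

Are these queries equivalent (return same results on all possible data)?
No, not equivalent

Query 1 returns: [('Desk',), ('Lamp',)]
Query 2 returns: [('Desk',), ('Lamp',), ('Monitor',)]

Reason: > vs >= gives different results when price = 165.93 exists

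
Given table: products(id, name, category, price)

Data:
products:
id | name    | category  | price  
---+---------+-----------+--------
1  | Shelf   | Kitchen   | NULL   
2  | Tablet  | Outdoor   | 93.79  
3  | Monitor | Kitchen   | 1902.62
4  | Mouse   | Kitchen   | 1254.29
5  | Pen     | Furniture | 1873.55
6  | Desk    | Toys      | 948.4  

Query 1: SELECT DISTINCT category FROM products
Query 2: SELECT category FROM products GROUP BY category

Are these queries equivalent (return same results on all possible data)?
Yes, equivalent

Both queries return: [('Furniture',), ('Kitchen',), ('Outdoor',), ('Toys',)]

Reason: Both get unique categorys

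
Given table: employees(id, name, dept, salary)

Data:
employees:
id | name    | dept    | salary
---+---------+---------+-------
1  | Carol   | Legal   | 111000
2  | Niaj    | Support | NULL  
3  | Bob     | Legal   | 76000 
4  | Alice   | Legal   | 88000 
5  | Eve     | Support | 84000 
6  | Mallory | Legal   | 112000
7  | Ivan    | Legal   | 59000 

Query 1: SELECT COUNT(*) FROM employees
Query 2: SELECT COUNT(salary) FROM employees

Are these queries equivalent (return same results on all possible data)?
No, not equivalent

Query 1 returns: [(7,)]
Query 2 returns: [(6,)]

Reason: COUNT(*) includes NULLs, COUNT(column) excludes them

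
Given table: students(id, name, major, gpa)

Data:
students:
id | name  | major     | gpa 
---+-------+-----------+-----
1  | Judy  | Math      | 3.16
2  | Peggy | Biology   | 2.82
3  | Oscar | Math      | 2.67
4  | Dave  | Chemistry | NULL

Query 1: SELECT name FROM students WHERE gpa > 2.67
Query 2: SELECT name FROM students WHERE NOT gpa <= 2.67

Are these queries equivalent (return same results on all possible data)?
Yes, equivalent

Both queries return: [('Judy',), ('Peggy',)]

Reason: Both filter gpa > 2.67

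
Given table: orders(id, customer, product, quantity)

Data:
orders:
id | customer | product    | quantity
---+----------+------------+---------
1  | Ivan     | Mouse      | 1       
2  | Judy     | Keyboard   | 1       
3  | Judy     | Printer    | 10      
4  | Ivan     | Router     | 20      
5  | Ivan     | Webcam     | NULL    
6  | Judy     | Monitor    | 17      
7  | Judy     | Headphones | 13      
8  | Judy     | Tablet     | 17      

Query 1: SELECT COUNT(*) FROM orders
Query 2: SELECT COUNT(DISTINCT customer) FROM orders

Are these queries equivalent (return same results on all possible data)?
No, not equivalent

Query 1 returns: [(8,)]
Query 2 returns: [(2,)]

Reason: COUNT(*) counts rows, COUNT(DISTINCT customer) counts unique customers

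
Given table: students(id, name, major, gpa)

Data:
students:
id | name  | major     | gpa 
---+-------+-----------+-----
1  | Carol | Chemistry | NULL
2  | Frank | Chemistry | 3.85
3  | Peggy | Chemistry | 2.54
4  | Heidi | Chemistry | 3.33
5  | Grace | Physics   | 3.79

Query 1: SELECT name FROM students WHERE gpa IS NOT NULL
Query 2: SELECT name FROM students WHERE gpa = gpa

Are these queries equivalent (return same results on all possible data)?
Yes, equivalent

Both queries return: [('Frank',), ('Grace',), ('Heidi',), ('Peggy',)]

Reason: IS NOT NULL vs self-equality (both exclude NULLs)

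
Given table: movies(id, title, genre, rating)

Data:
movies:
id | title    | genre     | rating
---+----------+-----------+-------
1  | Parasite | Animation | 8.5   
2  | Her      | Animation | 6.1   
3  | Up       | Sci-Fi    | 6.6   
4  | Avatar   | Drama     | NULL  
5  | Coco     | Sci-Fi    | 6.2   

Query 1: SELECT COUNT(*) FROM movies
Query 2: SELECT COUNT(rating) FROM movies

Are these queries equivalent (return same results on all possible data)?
No, not equivalent

Query 1 returns: [(5,)]
Query 2 returns: [(4,)]

Reason: COUNT(*) includes NULLs, COUNT(column) excludes them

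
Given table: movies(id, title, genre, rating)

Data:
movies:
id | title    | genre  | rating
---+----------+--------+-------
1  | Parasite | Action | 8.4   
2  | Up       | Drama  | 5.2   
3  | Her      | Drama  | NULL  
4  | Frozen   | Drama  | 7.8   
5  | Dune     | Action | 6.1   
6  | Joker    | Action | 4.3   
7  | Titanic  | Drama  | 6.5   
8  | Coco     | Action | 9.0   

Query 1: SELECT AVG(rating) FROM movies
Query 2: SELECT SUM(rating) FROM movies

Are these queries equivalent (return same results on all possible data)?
No, not equivalent

Query 1 returns: [(6.757142857142857,)]
Query 2 returns: [(47.3,)]

Reason: AVG vs SUM give different aggregate values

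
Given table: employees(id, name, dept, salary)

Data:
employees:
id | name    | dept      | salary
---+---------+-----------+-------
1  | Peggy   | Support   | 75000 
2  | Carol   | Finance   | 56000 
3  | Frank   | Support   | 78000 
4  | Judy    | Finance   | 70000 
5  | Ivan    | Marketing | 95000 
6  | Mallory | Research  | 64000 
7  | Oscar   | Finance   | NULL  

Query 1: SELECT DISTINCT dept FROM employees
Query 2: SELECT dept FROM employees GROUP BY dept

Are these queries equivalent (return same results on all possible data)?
Yes, equivalent

Both queries return: [('Finance',), ('Marketing',), ('Research',), ('Support',)]

Reason: Both get unique depts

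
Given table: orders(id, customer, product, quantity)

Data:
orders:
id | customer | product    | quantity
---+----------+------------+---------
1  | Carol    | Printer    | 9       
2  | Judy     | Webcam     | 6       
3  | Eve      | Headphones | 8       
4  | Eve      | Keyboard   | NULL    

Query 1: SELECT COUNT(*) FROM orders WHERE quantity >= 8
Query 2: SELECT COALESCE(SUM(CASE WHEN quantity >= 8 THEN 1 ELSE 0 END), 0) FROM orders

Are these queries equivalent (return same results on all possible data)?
Yes, equivalent

Both queries return: [(2,)]

Reason: COUNT with WHERE vs conditional SUM (COALESCE handles empty-table NULL)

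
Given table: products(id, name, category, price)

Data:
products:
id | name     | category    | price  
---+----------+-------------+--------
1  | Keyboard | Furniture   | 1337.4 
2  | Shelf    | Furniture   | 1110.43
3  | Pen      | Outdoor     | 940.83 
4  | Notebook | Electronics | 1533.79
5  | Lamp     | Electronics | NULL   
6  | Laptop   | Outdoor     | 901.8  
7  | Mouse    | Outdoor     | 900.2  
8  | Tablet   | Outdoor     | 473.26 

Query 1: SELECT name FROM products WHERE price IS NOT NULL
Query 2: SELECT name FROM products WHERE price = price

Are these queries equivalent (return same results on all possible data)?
Yes, equivalent

Both queries return: [('Keyboard',), ('Laptop',), ('Mouse',), ('Notebook',), ('Pen',), ('Shelf',), ('Tablet',)]

Reason: IS NOT NULL vs self-equality (both exclude NULLs)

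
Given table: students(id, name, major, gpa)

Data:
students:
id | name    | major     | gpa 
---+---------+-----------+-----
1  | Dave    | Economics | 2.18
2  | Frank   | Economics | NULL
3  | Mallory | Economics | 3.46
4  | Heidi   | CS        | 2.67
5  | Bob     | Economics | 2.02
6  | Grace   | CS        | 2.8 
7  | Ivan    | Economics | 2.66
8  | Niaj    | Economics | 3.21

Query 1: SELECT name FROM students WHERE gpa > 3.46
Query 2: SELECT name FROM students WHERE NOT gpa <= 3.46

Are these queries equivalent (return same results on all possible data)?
Yes, equivalent

Both queries return: []

Reason: Both filter gpa > 3.46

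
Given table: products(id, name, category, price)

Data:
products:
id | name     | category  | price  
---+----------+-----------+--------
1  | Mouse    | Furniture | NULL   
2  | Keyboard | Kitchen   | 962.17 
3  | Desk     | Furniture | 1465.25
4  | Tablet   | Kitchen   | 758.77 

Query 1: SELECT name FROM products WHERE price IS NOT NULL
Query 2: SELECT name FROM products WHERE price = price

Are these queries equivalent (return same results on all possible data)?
Yes, equivalent

Both queries return: [('Desk',), ('Keyboard',), ('Tablet',)]

Reason: IS NOT NULL vs self-equality (both exclude NULLs)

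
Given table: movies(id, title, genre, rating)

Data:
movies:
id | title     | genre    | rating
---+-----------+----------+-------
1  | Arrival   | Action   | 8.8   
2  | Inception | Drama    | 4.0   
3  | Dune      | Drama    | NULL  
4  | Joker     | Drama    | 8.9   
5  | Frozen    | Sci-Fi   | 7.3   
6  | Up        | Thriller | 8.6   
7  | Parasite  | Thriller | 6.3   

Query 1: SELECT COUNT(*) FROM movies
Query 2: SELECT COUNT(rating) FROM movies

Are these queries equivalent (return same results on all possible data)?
No, not equivalent

Query 1 returns: [(7,)]
Query 2 returns: [(6,)]

Reason: COUNT(*) includes NULLs, COUNT(column) excludes them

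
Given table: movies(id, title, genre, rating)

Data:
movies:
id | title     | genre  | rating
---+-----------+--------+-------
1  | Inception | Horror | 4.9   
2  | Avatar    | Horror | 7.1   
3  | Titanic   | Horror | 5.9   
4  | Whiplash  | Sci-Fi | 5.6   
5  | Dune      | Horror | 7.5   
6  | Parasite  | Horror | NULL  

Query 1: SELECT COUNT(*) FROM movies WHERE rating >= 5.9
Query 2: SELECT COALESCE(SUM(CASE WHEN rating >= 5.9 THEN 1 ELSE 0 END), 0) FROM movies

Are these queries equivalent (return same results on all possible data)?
Yes, equivalent

Both queries return: [(3,)]

Reason: COUNT with WHERE vs conditional SUM (COALESCE handles empty-table NULL)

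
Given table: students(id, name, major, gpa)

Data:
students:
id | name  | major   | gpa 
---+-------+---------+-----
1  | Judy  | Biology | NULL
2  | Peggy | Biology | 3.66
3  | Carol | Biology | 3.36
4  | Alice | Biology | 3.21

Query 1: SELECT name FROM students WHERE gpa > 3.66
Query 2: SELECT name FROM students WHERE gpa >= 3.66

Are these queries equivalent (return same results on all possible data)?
No, not equivalent

Query 1 returns: []
Query 2 returns: [('Peggy',)]

Reason: > vs >= gives different results when gpa = 3.66 exists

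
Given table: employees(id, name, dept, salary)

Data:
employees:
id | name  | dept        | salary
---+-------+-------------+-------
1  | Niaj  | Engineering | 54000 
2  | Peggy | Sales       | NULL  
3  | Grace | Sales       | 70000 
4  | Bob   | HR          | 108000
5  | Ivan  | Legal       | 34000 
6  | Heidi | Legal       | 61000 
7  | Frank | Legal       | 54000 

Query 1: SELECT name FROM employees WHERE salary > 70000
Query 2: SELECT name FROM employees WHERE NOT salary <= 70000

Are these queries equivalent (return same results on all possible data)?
Yes, equivalent

Both queries return: [('Bob',)]

Reason: Both filter salary > 70000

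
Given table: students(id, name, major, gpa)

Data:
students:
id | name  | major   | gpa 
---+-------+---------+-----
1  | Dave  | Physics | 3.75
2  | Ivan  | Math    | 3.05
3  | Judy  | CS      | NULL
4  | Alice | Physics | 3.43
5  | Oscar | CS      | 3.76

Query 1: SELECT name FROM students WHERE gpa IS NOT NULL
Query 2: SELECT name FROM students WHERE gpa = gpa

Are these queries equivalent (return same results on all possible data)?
Yes, equivalent

Both queries return: [('Alice',), ('Dave',), ('Ivan',), ('Oscar',)]

Reason: IS NOT NULL vs self-equality (both exclude NULLs)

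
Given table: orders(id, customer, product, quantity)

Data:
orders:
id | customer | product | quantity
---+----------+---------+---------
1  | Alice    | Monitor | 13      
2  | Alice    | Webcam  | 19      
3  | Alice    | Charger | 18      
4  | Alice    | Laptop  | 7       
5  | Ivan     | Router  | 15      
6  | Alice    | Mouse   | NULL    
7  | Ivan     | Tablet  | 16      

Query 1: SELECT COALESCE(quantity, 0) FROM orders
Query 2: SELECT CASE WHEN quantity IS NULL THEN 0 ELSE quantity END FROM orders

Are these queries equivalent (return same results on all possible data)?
Yes, equivalent

Both queries return: [(0,), (7,), (13,), (15,), (16,), (18,), (19,)]

Reason: COALESCE vs CASE for NULL handling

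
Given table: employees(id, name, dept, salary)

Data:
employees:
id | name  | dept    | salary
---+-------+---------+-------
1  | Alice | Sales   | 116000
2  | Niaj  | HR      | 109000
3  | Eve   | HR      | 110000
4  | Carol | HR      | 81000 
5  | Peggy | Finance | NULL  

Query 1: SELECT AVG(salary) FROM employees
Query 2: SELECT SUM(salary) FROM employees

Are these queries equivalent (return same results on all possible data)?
No, not equivalent

Query 1 returns: [(104000.0,)]
Query 2 returns: [(416000,)]

Reason: AVG vs SUM give different aggregate values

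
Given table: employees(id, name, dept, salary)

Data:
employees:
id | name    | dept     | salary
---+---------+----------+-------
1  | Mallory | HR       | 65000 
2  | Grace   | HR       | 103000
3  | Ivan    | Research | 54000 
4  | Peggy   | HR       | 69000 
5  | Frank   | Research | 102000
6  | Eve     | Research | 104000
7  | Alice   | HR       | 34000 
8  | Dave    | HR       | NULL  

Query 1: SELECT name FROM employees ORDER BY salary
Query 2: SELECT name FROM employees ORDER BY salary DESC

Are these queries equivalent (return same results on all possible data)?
No, not equivalent

Query 1 returns: [('Dave',), ('Alice',), ('Ivan',), ('Mallory',), ('Peggy',), ('Frank',), ('Grace',), ('Eve',)]
Query 2 returns: [('Eve',), ('Grace',), ('Frank',), ('Peggy',), ('Mallory',), ('Ivan',), ('Alice',), ('Dave',)]

Reason: ASC vs DESC gives opposite ordering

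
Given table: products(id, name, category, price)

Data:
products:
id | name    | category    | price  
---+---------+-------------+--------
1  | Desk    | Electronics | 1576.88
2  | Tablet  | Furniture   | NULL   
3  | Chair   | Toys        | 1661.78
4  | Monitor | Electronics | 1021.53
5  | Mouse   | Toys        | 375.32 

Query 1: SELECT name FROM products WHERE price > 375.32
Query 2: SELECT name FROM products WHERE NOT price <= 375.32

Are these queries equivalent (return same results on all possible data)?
Yes, equivalent

Both queries return: [('Chair',), ('Desk',), ('Monitor',)]

Reason: Both filter price > 375.32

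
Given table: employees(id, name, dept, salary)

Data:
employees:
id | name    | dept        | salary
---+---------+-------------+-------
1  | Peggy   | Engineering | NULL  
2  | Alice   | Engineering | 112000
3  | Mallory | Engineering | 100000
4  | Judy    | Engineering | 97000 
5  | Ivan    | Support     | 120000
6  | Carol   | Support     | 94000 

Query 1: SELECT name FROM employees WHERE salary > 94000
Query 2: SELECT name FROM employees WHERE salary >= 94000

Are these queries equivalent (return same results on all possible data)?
No, not equivalent

Query 1 returns: [('Alice',), ('Mallory',), ('Judy',), ('Ivan',)]
Query 2 returns: [('Alice',), ('Mallory',), ('Judy',), ('Ivan',), ('Carol',)]

Reason: > vs >= gives different results when salary = 94000 exists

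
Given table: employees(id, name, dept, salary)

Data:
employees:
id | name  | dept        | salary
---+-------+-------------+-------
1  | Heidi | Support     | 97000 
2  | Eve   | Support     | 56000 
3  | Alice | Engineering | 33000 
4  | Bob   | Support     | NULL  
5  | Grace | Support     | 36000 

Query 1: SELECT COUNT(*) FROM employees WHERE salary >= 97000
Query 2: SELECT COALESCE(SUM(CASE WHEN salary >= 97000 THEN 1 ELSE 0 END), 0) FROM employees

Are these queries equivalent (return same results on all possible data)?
Yes, equivalent

Both queries return: [(1,)]

Reason: COUNT with WHERE vs conditional SUM (COALESCE handles empty-table NULL)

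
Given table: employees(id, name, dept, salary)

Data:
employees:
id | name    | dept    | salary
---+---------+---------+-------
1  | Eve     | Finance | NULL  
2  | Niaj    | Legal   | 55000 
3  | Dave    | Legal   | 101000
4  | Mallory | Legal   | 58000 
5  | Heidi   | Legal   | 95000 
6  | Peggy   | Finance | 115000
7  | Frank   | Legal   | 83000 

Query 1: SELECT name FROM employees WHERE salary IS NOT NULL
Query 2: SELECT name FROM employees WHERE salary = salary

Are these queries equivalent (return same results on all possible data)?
Yes, equivalent

Both queries return: [('Dave',), ('Frank',), ('Heidi',), ('Mallory',), ('Niaj',), ('Peggy',)]

Reason: IS NOT NULL vs self-equality (both exclude NULLs)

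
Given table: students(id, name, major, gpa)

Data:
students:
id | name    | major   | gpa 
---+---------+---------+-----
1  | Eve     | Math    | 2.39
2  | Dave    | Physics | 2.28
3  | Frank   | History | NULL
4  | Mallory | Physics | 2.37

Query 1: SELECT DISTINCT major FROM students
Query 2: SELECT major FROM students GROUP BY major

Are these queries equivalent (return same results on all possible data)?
Yes, equivalent

Both queries return: [('History',), ('Math',), ('Physics',)]

Reason: Both get unique majors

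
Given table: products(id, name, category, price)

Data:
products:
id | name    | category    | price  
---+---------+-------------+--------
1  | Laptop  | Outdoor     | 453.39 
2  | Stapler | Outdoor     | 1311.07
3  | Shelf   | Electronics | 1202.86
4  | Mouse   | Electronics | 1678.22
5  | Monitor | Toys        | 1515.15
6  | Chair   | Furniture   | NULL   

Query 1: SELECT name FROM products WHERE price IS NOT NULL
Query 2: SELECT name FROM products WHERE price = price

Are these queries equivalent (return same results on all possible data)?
Yes, equivalent

Both queries return: [('Laptop',), ('Monitor',), ('Mouse',), ('Shelf',), ('Stapler',)]

Reason: IS NOT NULL vs self-equality (both exclude NULLs)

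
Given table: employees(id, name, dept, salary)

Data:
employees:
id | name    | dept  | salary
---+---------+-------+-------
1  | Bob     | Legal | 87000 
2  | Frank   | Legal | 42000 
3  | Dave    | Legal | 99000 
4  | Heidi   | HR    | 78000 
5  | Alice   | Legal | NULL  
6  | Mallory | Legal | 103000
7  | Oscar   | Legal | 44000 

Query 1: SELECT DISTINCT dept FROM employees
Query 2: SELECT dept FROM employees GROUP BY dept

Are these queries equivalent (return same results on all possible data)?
Yes, equivalent

Both queries return: [('HR',), ('Legal',)]

Reason: Both get unique depts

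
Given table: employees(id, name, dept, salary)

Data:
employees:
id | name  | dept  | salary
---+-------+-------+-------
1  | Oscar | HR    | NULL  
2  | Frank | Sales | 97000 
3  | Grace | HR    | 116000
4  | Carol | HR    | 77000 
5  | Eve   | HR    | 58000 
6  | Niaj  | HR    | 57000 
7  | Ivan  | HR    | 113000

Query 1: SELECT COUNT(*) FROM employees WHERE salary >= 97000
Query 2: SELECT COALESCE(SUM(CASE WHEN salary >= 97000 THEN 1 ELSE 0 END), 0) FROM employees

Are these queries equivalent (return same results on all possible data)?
Yes, equivalent

Both queries return: [(3,)]

Reason: COUNT with WHERE vs conditional SUM (COALESCE handles empty-table NULL)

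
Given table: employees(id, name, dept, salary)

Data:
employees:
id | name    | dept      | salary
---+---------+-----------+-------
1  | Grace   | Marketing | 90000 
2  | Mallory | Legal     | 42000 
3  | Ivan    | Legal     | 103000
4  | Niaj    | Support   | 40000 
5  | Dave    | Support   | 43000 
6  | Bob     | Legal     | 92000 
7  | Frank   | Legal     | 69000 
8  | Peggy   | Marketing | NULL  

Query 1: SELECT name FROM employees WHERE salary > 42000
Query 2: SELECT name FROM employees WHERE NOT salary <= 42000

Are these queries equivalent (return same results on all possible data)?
Yes, equivalent

Both queries return: [('Bob',), ('Dave',), ('Frank',), ('Grace',), ('Ivan',)]

Reason: Both filter salary > 42000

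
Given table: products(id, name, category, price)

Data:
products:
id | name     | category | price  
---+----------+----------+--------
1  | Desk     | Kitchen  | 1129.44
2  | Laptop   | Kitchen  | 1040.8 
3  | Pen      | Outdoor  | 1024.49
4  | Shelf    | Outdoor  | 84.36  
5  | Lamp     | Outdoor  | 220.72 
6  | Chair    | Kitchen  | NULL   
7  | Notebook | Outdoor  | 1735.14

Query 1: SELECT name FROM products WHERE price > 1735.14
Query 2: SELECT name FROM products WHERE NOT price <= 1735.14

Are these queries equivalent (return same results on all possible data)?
Yes, equivalent

Both queries return: []

Reason: Both filter price > 1735.14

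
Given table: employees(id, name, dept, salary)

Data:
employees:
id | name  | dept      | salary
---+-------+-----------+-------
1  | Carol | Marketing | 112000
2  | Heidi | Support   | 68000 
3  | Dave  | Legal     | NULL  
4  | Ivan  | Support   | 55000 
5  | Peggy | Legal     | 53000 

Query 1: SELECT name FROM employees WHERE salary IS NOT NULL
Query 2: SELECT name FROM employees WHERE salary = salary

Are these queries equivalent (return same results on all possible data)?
Yes, equivalent

Both queries return: [('Carol',), ('Heidi',), ('Ivan',), ('Peggy',)]

Reason: IS NOT NULL vs self-equality (both exclude NULLs)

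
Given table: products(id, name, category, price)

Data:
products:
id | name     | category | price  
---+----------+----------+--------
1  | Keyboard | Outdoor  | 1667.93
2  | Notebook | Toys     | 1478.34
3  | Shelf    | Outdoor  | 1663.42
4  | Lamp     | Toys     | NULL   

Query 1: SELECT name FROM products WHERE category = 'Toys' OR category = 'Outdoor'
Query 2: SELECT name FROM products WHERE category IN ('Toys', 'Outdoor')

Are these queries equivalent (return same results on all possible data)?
Yes, equivalent

Both queries return: [('Keyboard',), ('Lamp',), ('Notebook',), ('Shelf',)]

Reason: OR vs IN are equivalent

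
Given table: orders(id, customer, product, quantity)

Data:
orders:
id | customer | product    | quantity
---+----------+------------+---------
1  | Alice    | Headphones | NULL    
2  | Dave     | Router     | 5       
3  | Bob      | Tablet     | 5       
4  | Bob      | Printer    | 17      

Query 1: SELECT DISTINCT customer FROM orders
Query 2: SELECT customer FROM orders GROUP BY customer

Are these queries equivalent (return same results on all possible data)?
Yes, equivalent

Both queries return: [('Alice',), ('Bob',), ('Dave',)]

Reason: Both get unique customers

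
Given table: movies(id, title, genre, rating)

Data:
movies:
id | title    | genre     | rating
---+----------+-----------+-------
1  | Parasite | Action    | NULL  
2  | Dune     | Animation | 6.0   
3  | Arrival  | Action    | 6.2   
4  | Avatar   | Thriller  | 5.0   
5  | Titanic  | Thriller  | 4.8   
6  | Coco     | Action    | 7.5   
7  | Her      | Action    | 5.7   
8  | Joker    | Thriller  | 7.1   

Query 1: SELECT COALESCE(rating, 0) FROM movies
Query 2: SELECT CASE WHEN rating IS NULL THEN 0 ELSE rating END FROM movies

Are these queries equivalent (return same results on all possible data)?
Yes, equivalent

Both queries return: [(0,), (4.8,), (5.0,), (5.7,), (6.0,), (6.2,), (7.1,), (7.5,)]

Reason: COALESCE vs CASE for NULL handling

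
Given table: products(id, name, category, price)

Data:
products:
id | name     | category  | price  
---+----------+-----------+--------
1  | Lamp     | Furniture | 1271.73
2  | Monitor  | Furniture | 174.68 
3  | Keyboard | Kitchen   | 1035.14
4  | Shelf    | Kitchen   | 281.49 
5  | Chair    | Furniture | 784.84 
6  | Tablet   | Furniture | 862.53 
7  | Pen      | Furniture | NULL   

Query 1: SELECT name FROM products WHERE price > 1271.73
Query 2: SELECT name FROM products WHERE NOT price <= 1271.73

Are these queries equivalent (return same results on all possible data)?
Yes, equivalent

Both queries return: []

Reason: Both filter price > 1271.73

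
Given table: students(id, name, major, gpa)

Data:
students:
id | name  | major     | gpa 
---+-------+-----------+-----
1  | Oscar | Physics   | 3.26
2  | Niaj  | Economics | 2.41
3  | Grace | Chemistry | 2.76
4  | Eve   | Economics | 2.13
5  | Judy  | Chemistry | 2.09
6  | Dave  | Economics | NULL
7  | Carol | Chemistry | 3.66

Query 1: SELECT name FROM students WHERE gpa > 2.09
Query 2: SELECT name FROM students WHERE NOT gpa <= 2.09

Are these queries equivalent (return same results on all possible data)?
Yes, equivalent

Both queries return: [('Carol',), ('Eve',), ('Grace',), ('Niaj',), ('Oscar',)]

Reason: Both filter gpa > 2.09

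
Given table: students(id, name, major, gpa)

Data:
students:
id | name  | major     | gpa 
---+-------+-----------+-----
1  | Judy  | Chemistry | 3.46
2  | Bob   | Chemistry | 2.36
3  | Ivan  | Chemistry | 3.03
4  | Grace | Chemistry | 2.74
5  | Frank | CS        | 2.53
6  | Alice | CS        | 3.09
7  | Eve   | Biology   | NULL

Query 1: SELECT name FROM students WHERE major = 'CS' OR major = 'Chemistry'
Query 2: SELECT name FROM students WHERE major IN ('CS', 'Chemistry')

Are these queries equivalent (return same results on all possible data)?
Yes, equivalent

Both queries return: [('Alice',), ('Bob',), ('Frank',), ('Grace',), ('Ivan',), ('Judy',)]

Reason: OR vs IN are equivalent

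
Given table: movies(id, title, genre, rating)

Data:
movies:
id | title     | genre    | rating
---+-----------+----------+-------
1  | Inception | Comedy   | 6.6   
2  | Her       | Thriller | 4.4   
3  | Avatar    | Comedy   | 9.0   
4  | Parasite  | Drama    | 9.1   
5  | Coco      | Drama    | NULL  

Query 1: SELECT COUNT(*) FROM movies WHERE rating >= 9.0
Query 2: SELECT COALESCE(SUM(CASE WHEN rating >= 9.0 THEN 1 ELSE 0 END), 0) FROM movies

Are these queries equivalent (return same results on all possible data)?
Yes, equivalent

Both queries return: [(2,)]

Reason: COUNT with WHERE vs conditional SUM (COALESCE handles empty-table NULL)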